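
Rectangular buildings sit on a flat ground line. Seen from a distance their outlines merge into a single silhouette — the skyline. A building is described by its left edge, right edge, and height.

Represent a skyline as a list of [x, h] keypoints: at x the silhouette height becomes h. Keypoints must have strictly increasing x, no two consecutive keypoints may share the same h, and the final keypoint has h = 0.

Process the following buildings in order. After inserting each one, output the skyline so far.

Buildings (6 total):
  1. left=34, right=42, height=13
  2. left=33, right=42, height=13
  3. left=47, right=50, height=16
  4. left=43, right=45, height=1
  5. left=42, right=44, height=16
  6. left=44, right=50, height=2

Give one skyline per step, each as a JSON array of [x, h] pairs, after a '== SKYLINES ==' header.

== SKYLINES ==
[[34,13],[42,0]]
[[33,13],[42,0]]
[[33,13],[42,0],[47,16],[50,0]]
[[33,13],[42,0],[43,1],[45,0],[47,16],[50,0]]
[[33,13],[42,16],[44,1],[45,0],[47,16],[50,0]]
[[33,13],[42,16],[44,2],[47,16],[50,0]]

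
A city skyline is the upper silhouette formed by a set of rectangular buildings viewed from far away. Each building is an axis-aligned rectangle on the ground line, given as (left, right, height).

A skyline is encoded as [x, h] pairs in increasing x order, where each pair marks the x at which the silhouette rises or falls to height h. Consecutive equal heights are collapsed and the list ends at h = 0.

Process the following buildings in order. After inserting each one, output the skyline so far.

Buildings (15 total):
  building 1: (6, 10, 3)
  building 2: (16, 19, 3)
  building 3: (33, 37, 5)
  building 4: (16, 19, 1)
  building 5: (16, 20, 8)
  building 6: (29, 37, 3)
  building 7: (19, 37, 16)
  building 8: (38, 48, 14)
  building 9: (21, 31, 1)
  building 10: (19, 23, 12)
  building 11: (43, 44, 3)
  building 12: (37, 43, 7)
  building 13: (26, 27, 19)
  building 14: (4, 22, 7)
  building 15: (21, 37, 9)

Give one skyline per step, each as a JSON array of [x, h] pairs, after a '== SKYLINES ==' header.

== SKYLINES ==
[[6,3],[10,0]]
[[6,3],[10,0],[16,3],[19,0]]
[[6,3],[10,0],[16,3],[19,0],[33,5],[37,0]]
[[6,3],[10,0],[16,3],[19,0],[33,5],[37,0]]
[[6,3],[10,0],[16,8],[20,0],[33,5],[37,0]]
[[6,3],[10,0],[16,8],[20,0],[29,3],[33,5],[37,0]]
[[6,3],[10,0],[16,8],[19,16],[37,0]]
[[6,3],[10,0],[16,8],[19,16],[37,0],[38,14],[48,0]]
[[6,3],[10,0],[16,8],[19,16],[37,0],[38,14],[48,0]]
[[6,3],[10,0],[16,8],[19,16],[37,0],[38,14],[48,0]]
[[6,3],[10,0],[16,8],[19,16],[37,0],[38,14],[48,0]]
[[6,3],[10,0],[16,8],[19,16],[37,7],[38,14],[48,0]]
[[6,3],[10,0],[16,8],[19,16],[26,19],[27,16],[37,7],[38,14],[48,0]]
[[4,7],[16,8],[19,16],[26,19],[27,16],[37,7],[38,14],[48,0]]
[[4,7],[16,8],[19,16],[26,19],[27,16],[37,7],[38,14],[48,0]]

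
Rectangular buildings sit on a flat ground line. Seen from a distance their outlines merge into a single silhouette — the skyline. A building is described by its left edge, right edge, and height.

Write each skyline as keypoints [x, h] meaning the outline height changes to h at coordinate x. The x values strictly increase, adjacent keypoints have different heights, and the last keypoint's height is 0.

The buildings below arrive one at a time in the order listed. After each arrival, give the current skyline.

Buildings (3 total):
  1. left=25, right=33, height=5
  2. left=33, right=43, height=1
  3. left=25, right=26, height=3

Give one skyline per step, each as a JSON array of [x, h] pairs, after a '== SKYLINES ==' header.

== SKYLINES ==
[[25,5],[33,0]]
[[25,5],[33,1],[43,0]]
[[25,5],[33,1],[43,0]]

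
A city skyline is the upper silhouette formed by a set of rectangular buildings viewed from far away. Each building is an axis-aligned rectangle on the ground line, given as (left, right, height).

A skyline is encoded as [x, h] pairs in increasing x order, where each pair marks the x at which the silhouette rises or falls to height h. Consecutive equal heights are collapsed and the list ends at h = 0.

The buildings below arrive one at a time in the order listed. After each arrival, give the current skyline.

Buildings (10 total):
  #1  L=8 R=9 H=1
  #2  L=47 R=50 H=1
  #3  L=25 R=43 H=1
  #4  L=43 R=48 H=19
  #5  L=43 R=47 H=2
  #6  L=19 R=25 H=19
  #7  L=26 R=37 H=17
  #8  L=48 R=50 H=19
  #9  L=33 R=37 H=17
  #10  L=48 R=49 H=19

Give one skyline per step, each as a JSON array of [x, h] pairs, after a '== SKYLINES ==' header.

== SKYLINES ==
[[8,1],[9,0]]
[[8,1],[9,0],[47,1],[50,0]]
[[8,1],[9,0],[25,1],[43,0],[47,1],[50,0]]
[[8,1],[9,0],[25,1],[43,19],[48,1],[50,0]]
[[8,1],[9,0],[25,1],[43,19],[48,1],[50,0]]
[[8,1],[9,0],[19,19],[25,1],[43,19],[48,1],[50,0]]
[[8,1],[9,0],[19,19],[25,1],[26,17],[37,1],[43,19],[48,1],[50,0]]
[[8,1],[9,0],[19,19],[25,1],[26,17],[37,1],[43,19],[50,0]]
[[8,1],[9,0],[19,19],[25,1],[26,17],[37,1],[43,19],[50,0]]
[[8,1],[9,0],[19,19],[25,1],[26,17],[37,1],[43,19],[50,0]]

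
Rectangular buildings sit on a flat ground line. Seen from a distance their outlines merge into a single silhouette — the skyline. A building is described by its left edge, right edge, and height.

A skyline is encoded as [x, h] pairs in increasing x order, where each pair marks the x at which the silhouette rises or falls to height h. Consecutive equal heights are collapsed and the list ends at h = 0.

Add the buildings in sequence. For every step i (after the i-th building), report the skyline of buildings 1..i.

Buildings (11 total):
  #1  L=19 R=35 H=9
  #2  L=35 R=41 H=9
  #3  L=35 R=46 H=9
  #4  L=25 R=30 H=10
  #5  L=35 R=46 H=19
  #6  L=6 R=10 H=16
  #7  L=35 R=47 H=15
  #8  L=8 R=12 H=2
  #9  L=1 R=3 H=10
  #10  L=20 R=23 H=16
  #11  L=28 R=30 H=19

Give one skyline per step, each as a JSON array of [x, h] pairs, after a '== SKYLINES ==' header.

== SKYLINES ==
[[19,9],[35,0]]
[[19,9],[41,0]]
[[19,9],[46,0]]
[[19,9],[25,10],[30,9],[46,0]]
[[19,9],[25,10],[30,9],[35,19],[46,0]]
[[6,16],[10,0],[19,9],[25,10],[30,9],[35,19],[46,0]]
[[6,16],[10,0],[19,9],[25,10],[30,9],[35,19],[46,15],[47,0]]
[[6,16],[10,2],[12,0],[19,9],[25,10],[30,9],[35,19],[46,15],[47,0]]
[[1,10],[3,0],[6,16],[10,2],[12,0],[19,9],[25,10],[30,9],[35,19],[46,15],[47,0]]
[[1,10],[3,0],[6,16],[10,2],[12,0],[19,9],[20,16],[23,9],[25,10],[30,9],[35,19],[46,15],[47,0]]
[[1,10],[3,0],[6,16],[10,2],[12,0],[19,9],[20,16],[23,9],[25,10],[28,19],[30,9],[35,19],[46,15],[47,0]]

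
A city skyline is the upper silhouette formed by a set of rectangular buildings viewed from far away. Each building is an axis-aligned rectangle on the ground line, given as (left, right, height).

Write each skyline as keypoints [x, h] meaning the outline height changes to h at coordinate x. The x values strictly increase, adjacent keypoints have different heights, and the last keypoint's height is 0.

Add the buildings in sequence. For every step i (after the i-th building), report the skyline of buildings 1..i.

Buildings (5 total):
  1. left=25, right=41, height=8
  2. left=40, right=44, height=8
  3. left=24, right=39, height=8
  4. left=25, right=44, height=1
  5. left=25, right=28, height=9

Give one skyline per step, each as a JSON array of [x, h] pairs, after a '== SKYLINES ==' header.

== SKYLINES ==
[[25,8],[41,0]]
[[25,8],[44,0]]
[[24,8],[44,0]]
[[24,8],[44,0]]
[[24,8],[25,9],[28,8],[44,0]]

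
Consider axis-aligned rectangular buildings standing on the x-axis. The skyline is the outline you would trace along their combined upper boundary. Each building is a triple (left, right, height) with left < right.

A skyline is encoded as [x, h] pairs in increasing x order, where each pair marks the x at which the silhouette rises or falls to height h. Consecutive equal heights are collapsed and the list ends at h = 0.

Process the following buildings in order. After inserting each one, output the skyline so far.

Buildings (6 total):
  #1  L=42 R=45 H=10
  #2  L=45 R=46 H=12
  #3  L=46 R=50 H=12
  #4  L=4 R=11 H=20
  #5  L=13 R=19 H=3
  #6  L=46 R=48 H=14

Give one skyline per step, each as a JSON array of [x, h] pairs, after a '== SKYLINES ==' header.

== SKYLINES ==
[[42,10],[45,0]]
[[42,10],[45,12],[46,0]]
[[42,10],[45,12],[50,0]]
[[4,20],[11,0],[42,10],[45,12],[50,0]]
[[4,20],[11,0],[13,3],[19,0],[42,10],[45,12],[50,0]]
[[4,20],[11,0],[13,3],[19,0],[42,10],[45,12],[46,14],[48,12],[50,0]]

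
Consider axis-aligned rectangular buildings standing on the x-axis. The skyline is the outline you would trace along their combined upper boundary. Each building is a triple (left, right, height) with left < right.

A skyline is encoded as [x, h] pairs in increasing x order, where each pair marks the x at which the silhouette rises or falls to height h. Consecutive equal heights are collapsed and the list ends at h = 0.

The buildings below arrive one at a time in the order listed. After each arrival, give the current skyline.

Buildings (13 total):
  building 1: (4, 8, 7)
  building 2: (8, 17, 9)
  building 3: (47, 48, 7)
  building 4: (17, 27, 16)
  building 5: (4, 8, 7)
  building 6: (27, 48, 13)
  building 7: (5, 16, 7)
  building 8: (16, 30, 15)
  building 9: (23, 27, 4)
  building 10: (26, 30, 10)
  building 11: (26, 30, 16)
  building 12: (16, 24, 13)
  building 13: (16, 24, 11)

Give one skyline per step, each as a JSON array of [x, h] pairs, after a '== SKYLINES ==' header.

== SKYLINES ==
[[4,7],[8,0]]
[[4,7],[8,9],[17,0]]
[[4,7],[8,9],[17,0],[47,7],[48,0]]
[[4,7],[8,9],[17,16],[27,0],[47,7],[48,0]]
[[4,7],[8,9],[17,16],[27,0],[47,7],[48,0]]
[[4,7],[8,9],[17,16],[27,13],[48,0]]
[[4,7],[8,9],[17,16],[27,13],[48,0]]
[[4,7],[8,9],[16,15],[17,16],[27,15],[30,13],[48,0]]
[[4,7],[8,9],[16,15],[17,16],[27,15],[30,13],[48,0]]
[[4,7],[8,9],[16,15],[17,16],[27,15],[30,13],[48,0]]
[[4,7],[8,9],[16,15],[17,16],[30,13],[48,0]]
[[4,7],[8,9],[16,15],[17,16],[30,13],[48,0]]
[[4,7],[8,9],[16,15],[17,16],[30,13],[48,0]]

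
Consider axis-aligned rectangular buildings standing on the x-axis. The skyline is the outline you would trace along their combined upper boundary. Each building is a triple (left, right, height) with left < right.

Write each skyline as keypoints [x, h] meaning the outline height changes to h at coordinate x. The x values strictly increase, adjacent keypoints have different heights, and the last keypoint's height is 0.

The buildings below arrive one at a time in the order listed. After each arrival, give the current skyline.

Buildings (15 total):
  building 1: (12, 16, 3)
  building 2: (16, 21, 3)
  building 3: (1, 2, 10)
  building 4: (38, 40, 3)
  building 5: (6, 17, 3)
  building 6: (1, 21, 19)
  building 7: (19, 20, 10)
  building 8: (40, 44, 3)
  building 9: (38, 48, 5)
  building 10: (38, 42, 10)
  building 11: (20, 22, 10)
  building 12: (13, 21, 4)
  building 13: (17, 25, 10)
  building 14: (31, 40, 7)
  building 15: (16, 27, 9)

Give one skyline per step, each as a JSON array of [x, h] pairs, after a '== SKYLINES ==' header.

== SKYLINES ==
[[12,3],[16,0]]
[[12,3],[21,0]]
[[1,10],[2,0],[12,3],[21,0]]
[[1,10],[2,0],[12,3],[21,0],[38,3],[40,0]]
[[1,10],[2,0],[6,3],[21,0],[38,3],[40,0]]
[[1,19],[21,0],[38,3],[40,0]]
[[1,19],[21,0],[38,3],[40,0]]
[[1,19],[21,0],[38,3],[44,0]]
[[1,19],[21,0],[38,5],[48,0]]
[[1,19],[21,0],[38,10],[42,5],[48,0]]
[[1,19],[21,10],[22,0],[38,10],[42,5],[48,0]]
[[1,19],[21,10],[22,0],[38,10],[42,5],[48,0]]
[[1,19],[21,10],[25,0],[38,10],[42,5],[48,0]]
[[1,19],[21,10],[25,0],[31,7],[38,10],[42,5],[48,0]]
[[1,19],[21,10],[25,9],[27,0],[31,7],[38,10],[42,5],[48,0]]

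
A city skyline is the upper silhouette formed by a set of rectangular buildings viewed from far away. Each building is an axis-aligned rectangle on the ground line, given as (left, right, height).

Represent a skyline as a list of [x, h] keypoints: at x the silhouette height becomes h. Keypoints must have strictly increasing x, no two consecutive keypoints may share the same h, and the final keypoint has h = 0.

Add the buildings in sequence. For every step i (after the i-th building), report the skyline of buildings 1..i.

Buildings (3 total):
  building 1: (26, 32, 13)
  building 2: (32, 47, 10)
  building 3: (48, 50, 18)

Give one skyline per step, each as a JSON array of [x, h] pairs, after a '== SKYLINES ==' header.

== SKYLINES ==
[[26,13],[32,0]]
[[26,13],[32,10],[47,0]]
[[26,13],[32,10],[47,0],[48,18],[50,0]]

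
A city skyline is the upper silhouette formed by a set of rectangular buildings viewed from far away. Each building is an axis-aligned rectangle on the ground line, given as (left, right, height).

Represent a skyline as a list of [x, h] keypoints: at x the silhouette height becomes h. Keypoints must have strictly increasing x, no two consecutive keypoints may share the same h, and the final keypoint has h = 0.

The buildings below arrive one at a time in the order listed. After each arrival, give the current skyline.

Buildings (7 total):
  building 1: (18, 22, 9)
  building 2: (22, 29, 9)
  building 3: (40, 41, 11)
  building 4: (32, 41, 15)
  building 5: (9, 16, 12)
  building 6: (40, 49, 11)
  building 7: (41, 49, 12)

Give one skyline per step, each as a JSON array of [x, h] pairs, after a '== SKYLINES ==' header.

== SKYLINES ==
[[18,9],[22,0]]
[[18,9],[29,0]]
[[18,9],[29,0],[40,11],[41,0]]
[[18,9],[29,0],[32,15],[41,0]]
[[9,12],[16,0],[18,9],[29,0],[32,15],[41,0]]
[[9,12],[16,0],[18,9],[29,0],[32,15],[41,11],[49,0]]
[[9,12],[16,0],[18,9],[29,0],[32,15],[41,12],[49,0]]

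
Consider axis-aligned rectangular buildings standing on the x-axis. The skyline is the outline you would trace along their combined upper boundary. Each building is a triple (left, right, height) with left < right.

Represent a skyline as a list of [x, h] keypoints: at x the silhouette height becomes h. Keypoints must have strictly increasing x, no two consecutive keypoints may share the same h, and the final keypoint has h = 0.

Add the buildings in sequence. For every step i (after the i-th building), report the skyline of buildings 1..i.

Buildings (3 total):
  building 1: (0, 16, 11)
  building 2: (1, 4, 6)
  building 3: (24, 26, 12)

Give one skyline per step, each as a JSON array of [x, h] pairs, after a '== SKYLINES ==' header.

== SKYLINES ==
[[0,11],[16,0]]
[[0,11],[16,0]]
[[0,11],[16,0],[24,12],[26,0]]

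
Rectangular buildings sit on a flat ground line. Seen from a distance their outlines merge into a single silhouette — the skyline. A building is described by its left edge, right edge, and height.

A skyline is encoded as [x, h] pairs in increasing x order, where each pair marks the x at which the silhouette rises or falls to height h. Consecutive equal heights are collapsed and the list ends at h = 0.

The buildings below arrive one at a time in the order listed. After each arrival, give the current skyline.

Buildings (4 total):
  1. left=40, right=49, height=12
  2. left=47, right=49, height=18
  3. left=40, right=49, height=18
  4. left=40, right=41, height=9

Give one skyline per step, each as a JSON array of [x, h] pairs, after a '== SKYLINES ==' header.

== SKYLINES ==
[[40,12],[49,0]]
[[40,12],[47,18],[49,0]]
[[40,18],[49,0]]
[[40,18],[49,0]]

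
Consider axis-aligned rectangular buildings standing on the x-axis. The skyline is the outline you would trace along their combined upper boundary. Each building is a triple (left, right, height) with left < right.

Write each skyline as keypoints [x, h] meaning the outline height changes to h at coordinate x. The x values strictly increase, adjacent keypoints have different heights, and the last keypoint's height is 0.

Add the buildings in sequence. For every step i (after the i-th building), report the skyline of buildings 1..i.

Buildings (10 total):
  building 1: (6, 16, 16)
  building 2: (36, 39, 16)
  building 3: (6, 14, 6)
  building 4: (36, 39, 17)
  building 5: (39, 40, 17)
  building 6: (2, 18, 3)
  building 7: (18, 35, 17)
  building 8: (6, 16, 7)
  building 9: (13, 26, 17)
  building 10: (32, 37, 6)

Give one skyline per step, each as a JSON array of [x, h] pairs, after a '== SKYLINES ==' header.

== SKYLINES ==
[[6,16],[16,0]]
[[6,16],[16,0],[36,16],[39,0]]
[[6,16],[16,0],[36,16],[39,0]]
[[6,16],[16,0],[36,17],[39,0]]
[[6,16],[16,0],[36,17],[40,0]]
[[2,3],[6,16],[16,3],[18,0],[36,17],[40,0]]
[[2,3],[6,16],[16,3],[18,17],[35,0],[36,17],[40,0]]
[[2,3],[6,16],[16,3],[18,17],[35,0],[36,17],[40,0]]
[[2,3],[6,16],[13,17],[35,0],[36,17],[40,0]]
[[2,3],[6,16],[13,17],[35,6],[36,17],[40,0]]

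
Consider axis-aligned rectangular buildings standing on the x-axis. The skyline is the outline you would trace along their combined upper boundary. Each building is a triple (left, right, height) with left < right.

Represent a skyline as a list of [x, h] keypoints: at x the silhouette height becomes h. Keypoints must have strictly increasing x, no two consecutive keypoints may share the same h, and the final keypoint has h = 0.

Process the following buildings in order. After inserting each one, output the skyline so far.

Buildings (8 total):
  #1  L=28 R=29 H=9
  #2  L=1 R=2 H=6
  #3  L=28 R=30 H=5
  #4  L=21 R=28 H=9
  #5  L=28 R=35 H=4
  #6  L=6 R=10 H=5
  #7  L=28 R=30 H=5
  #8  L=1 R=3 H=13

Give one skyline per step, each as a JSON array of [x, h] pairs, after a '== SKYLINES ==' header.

== SKYLINES ==
[[28,9],[29,0]]
[[1,6],[2,0],[28,9],[29,0]]
[[1,6],[2,0],[28,9],[29,5],[30,0]]
[[1,6],[2,0],[21,9],[29,5],[30,0]]
[[1,6],[2,0],[21,9],[29,5],[30,4],[35,0]]
[[1,6],[2,0],[6,5],[10,0],[21,9],[29,5],[30,4],[35,0]]
[[1,6],[2,0],[6,5],[10,0],[21,9],[29,5],[30,4],[35,0]]
[[1,13],[3,0],[6,5],[10,0],[21,9],[29,5],[30,4],[35,0]]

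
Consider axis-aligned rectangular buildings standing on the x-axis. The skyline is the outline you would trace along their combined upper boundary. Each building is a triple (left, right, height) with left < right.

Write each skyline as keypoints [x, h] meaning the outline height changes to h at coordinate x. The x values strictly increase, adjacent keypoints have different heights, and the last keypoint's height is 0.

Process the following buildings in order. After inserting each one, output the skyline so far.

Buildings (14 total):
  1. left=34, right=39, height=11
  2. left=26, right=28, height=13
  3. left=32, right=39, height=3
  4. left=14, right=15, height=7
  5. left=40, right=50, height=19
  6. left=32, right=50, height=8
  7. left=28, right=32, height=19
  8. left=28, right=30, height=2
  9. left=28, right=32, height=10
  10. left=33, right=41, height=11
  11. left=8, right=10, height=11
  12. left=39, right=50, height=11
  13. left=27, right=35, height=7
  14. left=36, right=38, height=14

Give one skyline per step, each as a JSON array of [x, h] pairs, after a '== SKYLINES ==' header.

== SKYLINES ==
[[34,11],[39,0]]
[[26,13],[28,0],[34,11],[39,0]]
[[26,13],[28,0],[32,3],[34,11],[39,0]]
[[14,7],[15,0],[26,13],[28,0],[32,3],[34,11],[39,0]]
[[14,7],[15,0],[26,13],[28,0],[32,3],[34,11],[39,0],[40,19],[50,0]]
[[14,7],[15,0],[26,13],[28,0],[32,8],[34,11],[39,8],[40,19],[50,0]]
[[14,7],[15,0],[26,13],[28,19],[32,8],[34,11],[39,8],[40,19],[50,0]]
[[14,7],[15,0],[26,13],[28,19],[32,8],[34,11],[39,8],[40,19],[50,0]]
[[14,7],[15,0],[26,13],[28,19],[32,8],[34,11],[39,8],[40,19],[50,0]]
[[14,7],[15,0],[26,13],[28,19],[32,8],[33,11],[40,19],[50,0]]
[[8,11],[10,0],[14,7],[15,0],[26,13],[28,19],[32,8],[33,11],[40,19],[50,0]]
[[8,11],[10,0],[14,7],[15,0],[26,13],[28,19],[32,8],[33,11],[40,19],[50,0]]
[[8,11],[10,0],[14,7],[15,0],[26,13],[28,19],[32,8],[33,11],[40,19],[50,0]]
[[8,11],[10,0],[14,7],[15,0],[26,13],[28,19],[32,8],[33,11],[36,14],[38,11],[40,19],[50,0]]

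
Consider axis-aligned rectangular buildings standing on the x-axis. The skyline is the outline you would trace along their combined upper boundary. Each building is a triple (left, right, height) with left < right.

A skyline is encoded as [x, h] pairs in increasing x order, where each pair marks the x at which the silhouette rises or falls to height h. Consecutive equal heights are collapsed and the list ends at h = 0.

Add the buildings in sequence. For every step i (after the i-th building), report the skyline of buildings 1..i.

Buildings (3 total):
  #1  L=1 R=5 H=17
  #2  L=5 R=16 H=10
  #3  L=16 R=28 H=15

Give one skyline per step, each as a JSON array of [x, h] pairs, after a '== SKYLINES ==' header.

== SKYLINES ==
[[1,17],[5,0]]
[[1,17],[5,10],[16,0]]
[[1,17],[5,10],[16,15],[28,0]]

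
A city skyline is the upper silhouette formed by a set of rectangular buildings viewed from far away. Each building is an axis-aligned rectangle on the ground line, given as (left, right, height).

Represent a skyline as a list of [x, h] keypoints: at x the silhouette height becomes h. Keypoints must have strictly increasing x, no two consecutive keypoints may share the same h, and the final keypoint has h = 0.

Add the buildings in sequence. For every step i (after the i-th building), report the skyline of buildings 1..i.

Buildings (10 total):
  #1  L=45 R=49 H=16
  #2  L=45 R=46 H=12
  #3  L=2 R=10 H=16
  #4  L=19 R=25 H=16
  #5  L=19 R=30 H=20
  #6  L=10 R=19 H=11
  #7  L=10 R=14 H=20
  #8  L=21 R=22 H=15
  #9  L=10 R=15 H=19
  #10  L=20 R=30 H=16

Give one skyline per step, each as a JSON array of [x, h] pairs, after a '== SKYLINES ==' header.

== SKYLINES ==
[[45,16],[49,0]]
[[45,16],[49,0]]
[[2,16],[10,0],[45,16],[49,0]]
[[2,16],[10,0],[19,16],[25,0],[45,16],[49,0]]
[[2,16],[10,0],[19,20],[30,0],[45,16],[49,0]]
[[2,16],[10,11],[19,20],[30,0],[45,16],[49,0]]
[[2,16],[10,20],[14,11],[19,20],[30,0],[45,16],[49,0]]
[[2,16],[10,20],[14,11],[19,20],[30,0],[45,16],[49,0]]
[[2,16],[10,20],[14,19],[15,11],[19,20],[30,0],[45,16],[49,0]]
[[2,16],[10,20],[14,19],[15,11],[19,20],[30,0],[45,16],[49,0]]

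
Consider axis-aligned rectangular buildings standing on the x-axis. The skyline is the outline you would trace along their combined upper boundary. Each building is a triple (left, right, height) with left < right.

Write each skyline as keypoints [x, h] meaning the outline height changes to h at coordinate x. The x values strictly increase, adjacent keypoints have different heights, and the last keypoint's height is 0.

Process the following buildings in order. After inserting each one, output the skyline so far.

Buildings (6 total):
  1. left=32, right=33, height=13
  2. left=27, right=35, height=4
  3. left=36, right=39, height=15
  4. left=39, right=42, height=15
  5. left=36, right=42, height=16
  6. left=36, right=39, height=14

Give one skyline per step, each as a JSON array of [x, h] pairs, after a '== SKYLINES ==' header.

== SKYLINES ==
[[32,13],[33,0]]
[[27,4],[32,13],[33,4],[35,0]]
[[27,4],[32,13],[33,4],[35,0],[36,15],[39,0]]
[[27,4],[32,13],[33,4],[35,0],[36,15],[42,0]]
[[27,4],[32,13],[33,4],[35,0],[36,16],[42,0]]
[[27,4],[32,13],[33,4],[35,0],[36,16],[42,0]]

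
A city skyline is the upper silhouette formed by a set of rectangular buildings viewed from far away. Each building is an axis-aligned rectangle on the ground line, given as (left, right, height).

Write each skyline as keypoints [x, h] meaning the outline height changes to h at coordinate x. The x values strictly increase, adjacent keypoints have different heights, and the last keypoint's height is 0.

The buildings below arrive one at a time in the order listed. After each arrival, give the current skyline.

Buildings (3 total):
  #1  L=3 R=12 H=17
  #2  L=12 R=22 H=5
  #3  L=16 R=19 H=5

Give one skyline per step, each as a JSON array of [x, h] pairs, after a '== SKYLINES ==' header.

== SKYLINES ==
[[3,17],[12,0]]
[[3,17],[12,5],[22,0]]
[[3,17],[12,5],[22,0]]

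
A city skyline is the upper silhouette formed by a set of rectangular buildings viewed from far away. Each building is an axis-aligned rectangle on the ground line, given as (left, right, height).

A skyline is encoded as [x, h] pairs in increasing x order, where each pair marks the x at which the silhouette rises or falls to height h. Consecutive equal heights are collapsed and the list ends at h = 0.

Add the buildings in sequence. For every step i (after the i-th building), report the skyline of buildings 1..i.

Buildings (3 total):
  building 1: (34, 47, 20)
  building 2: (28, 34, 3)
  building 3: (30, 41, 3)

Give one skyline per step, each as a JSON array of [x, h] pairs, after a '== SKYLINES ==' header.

== SKYLINES ==
[[34,20],[47,0]]
[[28,3],[34,20],[47,0]]
[[28,3],[34,20],[47,0]]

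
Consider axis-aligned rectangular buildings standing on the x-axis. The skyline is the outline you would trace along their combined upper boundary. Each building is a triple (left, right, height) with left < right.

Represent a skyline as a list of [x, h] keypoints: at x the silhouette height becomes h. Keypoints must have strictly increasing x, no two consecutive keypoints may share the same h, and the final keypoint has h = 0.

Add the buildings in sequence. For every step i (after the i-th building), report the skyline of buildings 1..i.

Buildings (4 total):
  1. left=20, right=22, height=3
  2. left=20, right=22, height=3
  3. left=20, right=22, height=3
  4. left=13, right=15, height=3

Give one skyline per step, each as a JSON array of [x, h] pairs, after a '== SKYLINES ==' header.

== SKYLINES ==
[[20,3],[22,0]]
[[20,3],[22,0]]
[[20,3],[22,0]]
[[13,3],[15,0],[20,3],[22,0]]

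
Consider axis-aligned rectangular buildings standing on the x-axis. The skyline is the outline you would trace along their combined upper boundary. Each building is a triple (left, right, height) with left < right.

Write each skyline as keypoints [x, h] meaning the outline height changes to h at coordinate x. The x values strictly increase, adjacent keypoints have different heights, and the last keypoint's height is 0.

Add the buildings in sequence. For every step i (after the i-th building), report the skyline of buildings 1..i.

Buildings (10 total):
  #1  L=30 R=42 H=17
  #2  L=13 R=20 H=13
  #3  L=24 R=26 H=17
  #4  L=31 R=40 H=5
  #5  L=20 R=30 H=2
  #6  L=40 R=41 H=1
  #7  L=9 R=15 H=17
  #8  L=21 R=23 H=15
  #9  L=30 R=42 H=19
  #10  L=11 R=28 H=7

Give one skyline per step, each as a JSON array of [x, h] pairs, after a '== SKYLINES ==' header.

== SKYLINES ==
[[30,17],[42,0]]
[[13,13],[20,0],[30,17],[42,0]]
[[13,13],[20,0],[24,17],[26,0],[30,17],[42,0]]
[[13,13],[20,0],[24,17],[26,0],[30,17],[42,0]]
[[13,13],[20,2],[24,17],[26,2],[30,17],[42,0]]
[[13,13],[20,2],[24,17],[26,2],[30,17],[42,0]]
[[9,17],[15,13],[20,2],[24,17],[26,2],[30,17],[42,0]]
[[9,17],[15,13],[20,2],[21,15],[23,2],[24,17],[26,2],[30,17],[42,0]]
[[9,17],[15,13],[20,2],[21,15],[23,2],[24,17],[26,2],[30,19],[42,0]]
[[9,17],[15,13],[20,7],[21,15],[23,7],[24,17],[26,7],[28,2],[30,19],[42,0]]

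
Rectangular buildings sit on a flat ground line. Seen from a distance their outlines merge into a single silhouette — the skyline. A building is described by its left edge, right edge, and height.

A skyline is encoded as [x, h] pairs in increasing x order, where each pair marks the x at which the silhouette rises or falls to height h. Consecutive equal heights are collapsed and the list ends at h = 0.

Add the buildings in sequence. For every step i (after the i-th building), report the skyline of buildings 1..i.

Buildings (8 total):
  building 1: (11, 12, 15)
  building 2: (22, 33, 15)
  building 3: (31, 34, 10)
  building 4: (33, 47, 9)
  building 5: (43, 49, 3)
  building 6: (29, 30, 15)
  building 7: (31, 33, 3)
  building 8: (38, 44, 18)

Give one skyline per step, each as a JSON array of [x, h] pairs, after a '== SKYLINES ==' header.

== SKYLINES ==
[[11,15],[12,0]]
[[11,15],[12,0],[22,15],[33,0]]
[[11,15],[12,0],[22,15],[33,10],[34,0]]
[[11,15],[12,0],[22,15],[33,10],[34,9],[47,0]]
[[11,15],[12,0],[22,15],[33,10],[34,9],[47,3],[49,0]]
[[11,15],[12,0],[22,15],[33,10],[34,9],[47,3],[49,0]]
[[11,15],[12,0],[22,15],[33,10],[34,9],[47,3],[49,0]]
[[11,15],[12,0],[22,15],[33,10],[34,9],[38,18],[44,9],[47,3],[49,0]]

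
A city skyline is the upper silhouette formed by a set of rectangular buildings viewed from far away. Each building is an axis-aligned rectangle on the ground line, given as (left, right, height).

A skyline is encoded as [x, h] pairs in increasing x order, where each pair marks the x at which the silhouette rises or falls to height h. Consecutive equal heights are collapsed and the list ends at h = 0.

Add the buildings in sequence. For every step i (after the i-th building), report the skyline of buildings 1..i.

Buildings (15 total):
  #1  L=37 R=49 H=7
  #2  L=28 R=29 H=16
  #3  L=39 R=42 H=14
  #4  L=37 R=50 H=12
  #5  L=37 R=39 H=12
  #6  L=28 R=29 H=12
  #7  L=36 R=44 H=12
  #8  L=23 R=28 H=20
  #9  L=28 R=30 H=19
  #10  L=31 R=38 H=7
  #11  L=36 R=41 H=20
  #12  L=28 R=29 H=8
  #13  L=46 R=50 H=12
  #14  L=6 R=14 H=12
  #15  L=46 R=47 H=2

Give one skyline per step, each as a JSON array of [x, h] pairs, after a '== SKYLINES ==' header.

== SKYLINES ==
[[37,7],[49,0]]
[[28,16],[29,0],[37,7],[49,0]]
[[28,16],[29,0],[37,7],[39,14],[42,7],[49,0]]
[[28,16],[29,0],[37,12],[39,14],[42,12],[50,0]]
[[28,16],[29,0],[37,12],[39,14],[42,12],[50,0]]
[[28,16],[29,0],[37,12],[39,14],[42,12],[50,0]]
[[28,16],[29,0],[36,12],[39,14],[42,12],[50,0]]
[[23,20],[28,16],[29,0],[36,12],[39,14],[42,12],[50,0]]
[[23,20],[28,19],[30,0],[36,12],[39,14],[42,12],[50,0]]
[[23,20],[28,19],[30,0],[31,7],[36,12],[39,14],[42,12],[50,0]]
[[23,20],[28,19],[30,0],[31,7],[36,20],[41,14],[42,12],[50,0]]
[[23,20],[28,19],[30,0],[31,7],[36,20],[41,14],[42,12],[50,0]]
[[23,20],[28,19],[30,0],[31,7],[36,20],[41,14],[42,12],[50,0]]
[[6,12],[14,0],[23,20],[28,19],[30,0],[31,7],[36,20],[41,14],[42,12],[50,0]]
[[6,12],[14,0],[23,20],[28,19],[30,0],[31,7],[36,20],[41,14],[42,12],[50,0]]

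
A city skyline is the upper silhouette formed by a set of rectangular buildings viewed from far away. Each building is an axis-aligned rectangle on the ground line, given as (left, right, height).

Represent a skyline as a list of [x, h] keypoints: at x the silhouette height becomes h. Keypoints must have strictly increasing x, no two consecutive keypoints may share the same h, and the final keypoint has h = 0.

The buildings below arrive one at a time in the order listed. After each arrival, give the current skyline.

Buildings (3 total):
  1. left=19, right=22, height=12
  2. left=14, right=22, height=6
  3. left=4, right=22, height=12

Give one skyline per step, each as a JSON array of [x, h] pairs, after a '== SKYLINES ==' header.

== SKYLINES ==
[[19,12],[22,0]]
[[14,6],[19,12],[22,0]]
[[4,12],[22,0]]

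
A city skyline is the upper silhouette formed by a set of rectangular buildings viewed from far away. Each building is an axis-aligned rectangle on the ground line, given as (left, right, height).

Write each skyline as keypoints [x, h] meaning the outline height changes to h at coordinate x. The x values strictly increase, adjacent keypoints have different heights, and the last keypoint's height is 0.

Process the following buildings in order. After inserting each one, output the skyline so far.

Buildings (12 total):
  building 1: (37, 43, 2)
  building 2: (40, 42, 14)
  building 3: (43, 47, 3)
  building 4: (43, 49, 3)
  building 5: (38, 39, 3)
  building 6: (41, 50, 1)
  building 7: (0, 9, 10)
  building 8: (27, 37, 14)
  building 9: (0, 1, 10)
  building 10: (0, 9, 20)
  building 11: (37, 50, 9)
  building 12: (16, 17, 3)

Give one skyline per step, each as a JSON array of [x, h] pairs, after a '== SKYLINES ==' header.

== SKYLINES ==
[[37,2],[43,0]]
[[37,2],[40,14],[42,2],[43,0]]
[[37,2],[40,14],[42,2],[43,3],[47,0]]
[[37,2],[40,14],[42,2],[43,3],[49,0]]
[[37,2],[38,3],[39,2],[40,14],[42,2],[43,3],[49,0]]
[[37,2],[38,3],[39,2],[40,14],[42,2],[43,3],[49,1],[50,0]]
[[0,10],[9,0],[37,2],[38,3],[39,2],[40,14],[42,2],[43,3],[49,1],[50,0]]
[[0,10],[9,0],[27,14],[37,2],[38,3],[39,2],[40,14],[42,2],[43,3],[49,1],[50,0]]
[[0,10],[9,0],[27,14],[37,2],[38,3],[39,2],[40,14],[42,2],[43,3],[49,1],[50,0]]
[[0,20],[9,0],[27,14],[37,2],[38,3],[39,2],[40,14],[42,2],[43,3],[49,1],[50,0]]
[[0,20],[9,0],[27,14],[37,9],[40,14],[42,9],[50,0]]
[[0,20],[9,0],[16,3],[17,0],[27,14],[37,9],[40,14],[42,9],[50,0]]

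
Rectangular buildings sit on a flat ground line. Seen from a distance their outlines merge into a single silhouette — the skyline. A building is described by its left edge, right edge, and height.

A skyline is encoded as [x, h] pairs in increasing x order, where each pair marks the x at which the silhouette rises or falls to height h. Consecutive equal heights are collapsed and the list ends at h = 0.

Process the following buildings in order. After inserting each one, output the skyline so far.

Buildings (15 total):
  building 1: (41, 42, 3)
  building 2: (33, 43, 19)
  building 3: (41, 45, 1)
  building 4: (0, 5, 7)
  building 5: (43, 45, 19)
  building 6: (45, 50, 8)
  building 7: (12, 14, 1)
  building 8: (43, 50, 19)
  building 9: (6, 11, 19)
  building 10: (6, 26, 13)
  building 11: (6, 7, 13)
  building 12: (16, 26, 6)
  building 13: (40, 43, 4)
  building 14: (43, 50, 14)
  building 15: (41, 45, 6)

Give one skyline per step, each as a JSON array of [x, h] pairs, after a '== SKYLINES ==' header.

== SKYLINES ==
[[41,3],[42,0]]
[[33,19],[43,0]]
[[33,19],[43,1],[45,0]]
[[0,7],[5,0],[33,19],[43,1],[45,0]]
[[0,7],[5,0],[33,19],[45,0]]
[[0,7],[5,0],[33,19],[45,8],[50,0]]
[[0,7],[5,0],[12,1],[14,0],[33,19],[45,8],[50,0]]
[[0,7],[5,0],[12,1],[14,0],[33,19],[50,0]]
[[0,7],[5,0],[6,19],[11,0],[12,1],[14,0],[33,19],[50,0]]
[[0,7],[5,0],[6,19],[11,13],[26,0],[33,19],[50,0]]
[[0,7],[5,0],[6,19],[11,13],[26,0],[33,19],[50,0]]
[[0,7],[5,0],[6,19],[11,13],[26,0],[33,19],[50,0]]
[[0,7],[5,0],[6,19],[11,13],[26,0],[33,19],[50,0]]
[[0,7],[5,0],[6,19],[11,13],[26,0],[33,19],[50,0]]
[[0,7],[5,0],[6,19],[11,13],[26,0],[33,19],[50,0]]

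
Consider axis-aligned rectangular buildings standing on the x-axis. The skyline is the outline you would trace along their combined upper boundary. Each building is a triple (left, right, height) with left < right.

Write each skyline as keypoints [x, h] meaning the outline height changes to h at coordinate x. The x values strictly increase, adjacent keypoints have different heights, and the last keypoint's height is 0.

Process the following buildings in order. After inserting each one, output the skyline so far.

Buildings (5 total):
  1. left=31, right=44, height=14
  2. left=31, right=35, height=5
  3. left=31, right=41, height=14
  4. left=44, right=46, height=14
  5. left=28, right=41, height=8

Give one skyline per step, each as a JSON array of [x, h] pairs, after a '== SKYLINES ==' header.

== SKYLINES ==
[[31,14],[44,0]]
[[31,14],[44,0]]
[[31,14],[44,0]]
[[31,14],[46,0]]
[[28,8],[31,14],[46,0]]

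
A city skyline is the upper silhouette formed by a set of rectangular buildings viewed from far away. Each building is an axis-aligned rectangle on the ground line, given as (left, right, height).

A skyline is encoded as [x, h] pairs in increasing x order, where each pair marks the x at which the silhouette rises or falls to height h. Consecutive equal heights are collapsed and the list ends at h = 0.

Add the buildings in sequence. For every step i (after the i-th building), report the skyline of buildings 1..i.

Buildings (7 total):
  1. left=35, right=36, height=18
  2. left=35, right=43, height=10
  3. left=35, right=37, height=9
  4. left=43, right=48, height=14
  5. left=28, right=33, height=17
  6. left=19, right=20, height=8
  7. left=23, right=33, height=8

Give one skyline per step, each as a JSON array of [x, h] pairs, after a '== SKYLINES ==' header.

== SKYLINES ==
[[35,18],[36,0]]
[[35,18],[36,10],[43,0]]
[[35,18],[36,10],[43,0]]
[[35,18],[36,10],[43,14],[48,0]]
[[28,17],[33,0],[35,18],[36,10],[43,14],[48,0]]
[[19,8],[20,0],[28,17],[33,0],[35,18],[36,10],[43,14],[48,0]]
[[19,8],[20,0],[23,8],[28,17],[33,0],[35,18],[36,10],[43,14],[48,0]]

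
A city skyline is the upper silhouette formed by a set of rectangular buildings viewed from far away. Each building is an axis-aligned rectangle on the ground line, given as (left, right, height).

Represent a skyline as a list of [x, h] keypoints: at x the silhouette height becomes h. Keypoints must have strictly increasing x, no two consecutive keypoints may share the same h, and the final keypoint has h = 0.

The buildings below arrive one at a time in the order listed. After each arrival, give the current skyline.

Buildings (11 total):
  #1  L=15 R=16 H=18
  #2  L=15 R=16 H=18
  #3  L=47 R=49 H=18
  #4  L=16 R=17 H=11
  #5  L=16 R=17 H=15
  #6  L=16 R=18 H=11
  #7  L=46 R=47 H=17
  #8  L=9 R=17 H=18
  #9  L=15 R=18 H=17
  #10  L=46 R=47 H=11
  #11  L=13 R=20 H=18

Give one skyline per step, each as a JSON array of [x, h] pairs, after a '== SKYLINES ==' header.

== SKYLINES ==
[[15,18],[16,0]]
[[15,18],[16,0]]
[[15,18],[16,0],[47,18],[49,0]]
[[15,18],[16,11],[17,0],[47,18],[49,0]]
[[15,18],[16,15],[17,0],[47,18],[49,0]]
[[15,18],[16,15],[17,11],[18,0],[47,18],[49,0]]
[[15,18],[16,15],[17,11],[18,0],[46,17],[47,18],[49,0]]
[[9,18],[17,11],[18,0],[46,17],[47,18],[49,0]]
[[9,18],[17,17],[18,0],[46,17],[47,18],[49,0]]
[[9,18],[17,17],[18,0],[46,17],[47,18],[49,0]]
[[9,18],[20,0],[46,17],[47,18],[49,0]]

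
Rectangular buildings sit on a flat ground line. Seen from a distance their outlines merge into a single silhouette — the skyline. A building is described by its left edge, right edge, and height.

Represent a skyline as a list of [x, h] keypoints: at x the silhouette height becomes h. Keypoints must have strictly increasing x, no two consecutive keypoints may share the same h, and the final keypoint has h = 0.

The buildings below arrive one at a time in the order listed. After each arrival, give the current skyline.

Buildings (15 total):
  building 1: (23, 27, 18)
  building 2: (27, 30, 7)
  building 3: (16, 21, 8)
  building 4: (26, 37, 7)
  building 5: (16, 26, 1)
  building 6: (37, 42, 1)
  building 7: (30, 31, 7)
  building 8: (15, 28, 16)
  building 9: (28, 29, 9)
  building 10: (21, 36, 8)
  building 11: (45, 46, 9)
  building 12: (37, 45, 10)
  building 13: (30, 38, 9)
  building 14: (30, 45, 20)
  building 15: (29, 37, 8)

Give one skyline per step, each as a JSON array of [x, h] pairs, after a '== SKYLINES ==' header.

== SKYLINES ==
[[23,18],[27,0]]
[[23,18],[27,7],[30,0]]
[[16,8],[21,0],[23,18],[27,7],[30,0]]
[[16,8],[21,0],[23,18],[27,7],[37,0]]
[[16,8],[21,1],[23,18],[27,7],[37,0]]
[[16,8],[21,1],[23,18],[27,7],[37,1],[42,0]]
[[16,8],[21,1],[23,18],[27,7],[37,1],[42,0]]
[[15,16],[23,18],[27,16],[28,7],[37,1],[42,0]]
[[15,16],[23,18],[27,16],[28,9],[29,7],[37,1],[42,0]]
[[15,16],[23,18],[27,16],[28,9],[29,8],[36,7],[37,1],[42,0]]
[[15,16],[23,18],[27,16],[28,9],[29,8],[36,7],[37,1],[42,0],[45,9],[46,0]]
[[15,16],[23,18],[27,16],[28,9],[29,8],[36,7],[37,10],[45,9],[46,0]]
[[15,16],[23,18],[27,16],[28,9],[29,8],[30,9],[37,10],[45,9],[46,0]]
[[15,16],[23,18],[27,16],[28,9],[29,8],[30,20],[45,9],[46,0]]
[[15,16],[23,18],[27,16],[28,9],[29,8],[30,20],[45,9],[46,0]]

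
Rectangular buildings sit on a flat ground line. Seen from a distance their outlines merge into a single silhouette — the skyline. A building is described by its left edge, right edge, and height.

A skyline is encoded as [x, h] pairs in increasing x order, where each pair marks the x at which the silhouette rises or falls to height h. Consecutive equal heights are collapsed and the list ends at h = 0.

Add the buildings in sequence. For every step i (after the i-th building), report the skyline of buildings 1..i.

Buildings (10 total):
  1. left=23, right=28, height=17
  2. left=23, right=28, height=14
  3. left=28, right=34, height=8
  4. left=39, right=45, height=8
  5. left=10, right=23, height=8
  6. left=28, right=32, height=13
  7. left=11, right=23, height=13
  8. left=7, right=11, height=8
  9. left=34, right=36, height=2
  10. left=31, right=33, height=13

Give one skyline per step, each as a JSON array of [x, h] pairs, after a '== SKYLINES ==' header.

== SKYLINES ==
[[23,17],[28,0]]
[[23,17],[28,0]]
[[23,17],[28,8],[34,0]]
[[23,17],[28,8],[34,0],[39,8],[45,0]]
[[10,8],[23,17],[28,8],[34,0],[39,8],[45,0]]
[[10,8],[23,17],[28,13],[32,8],[34,0],[39,8],[45,0]]
[[10,8],[11,13],[23,17],[28,13],[32,8],[34,0],[39,8],[45,0]]
[[7,8],[11,13],[23,17],[28,13],[32,8],[34,0],[39,8],[45,0]]
[[7,8],[11,13],[23,17],[28,13],[32,8],[34,2],[36,0],[39,8],[45,0]]
[[7,8],[11,13],[23,17],[28,13],[33,8],[34,2],[36,0],[39,8],[45,0]]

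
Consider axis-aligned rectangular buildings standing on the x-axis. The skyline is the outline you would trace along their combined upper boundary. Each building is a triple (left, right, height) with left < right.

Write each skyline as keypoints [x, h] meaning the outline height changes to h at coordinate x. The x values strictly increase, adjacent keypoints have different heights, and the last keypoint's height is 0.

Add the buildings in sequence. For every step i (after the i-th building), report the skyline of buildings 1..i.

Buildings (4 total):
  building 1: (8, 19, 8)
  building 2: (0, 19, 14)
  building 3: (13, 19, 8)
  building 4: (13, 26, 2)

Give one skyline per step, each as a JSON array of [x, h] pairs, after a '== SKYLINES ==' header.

== SKYLINES ==
[[8,8],[19,0]]
[[0,14],[19,0]]
[[0,14],[19,0]]
[[0,14],[19,2],[26,0]]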